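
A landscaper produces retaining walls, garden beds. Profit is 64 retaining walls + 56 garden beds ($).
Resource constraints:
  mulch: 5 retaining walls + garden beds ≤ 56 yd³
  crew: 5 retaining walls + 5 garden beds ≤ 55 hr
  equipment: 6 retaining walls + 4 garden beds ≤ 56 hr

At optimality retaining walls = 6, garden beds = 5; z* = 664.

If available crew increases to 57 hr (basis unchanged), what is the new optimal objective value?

Check each constraint at x*: mulch 35/56 (slack 21); crew 55/55 (tight); equipment 56/56 (tight).
Since mulch is not tight, its dual is 0.
From A_Bᵀ y = c: 5·y_crew + 6·y_equipment = 64; 5·y_crew + 4·y_equipment = 56.
This yields shadow prices y_crew = 8, y_equipment = 4.
Δz = y_crew·Δb = 8 × (2) = 16, so new z* = 664 + 16 = 680.

680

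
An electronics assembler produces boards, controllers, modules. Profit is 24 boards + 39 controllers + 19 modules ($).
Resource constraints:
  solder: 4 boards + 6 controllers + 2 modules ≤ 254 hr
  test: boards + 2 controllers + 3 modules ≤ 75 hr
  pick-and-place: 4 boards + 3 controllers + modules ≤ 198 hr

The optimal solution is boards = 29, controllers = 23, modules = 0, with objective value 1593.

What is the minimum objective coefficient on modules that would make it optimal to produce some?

Binding: solder and test. Non-binding: pick-and-place (13 unused).
Since pick-and-place is not tight, its dual is 0.
Dual feasibility on the basic columns requires 4·y_solder + 1·y_test = 24, 6·y_solder + 2·y_test = 39.
This yields shadow prices y_solder = 4.5, y_test = 6.
modules enters the basis when its profit ≥ yᵀa₃ = 4.5·2 + 6·3 = 27.

27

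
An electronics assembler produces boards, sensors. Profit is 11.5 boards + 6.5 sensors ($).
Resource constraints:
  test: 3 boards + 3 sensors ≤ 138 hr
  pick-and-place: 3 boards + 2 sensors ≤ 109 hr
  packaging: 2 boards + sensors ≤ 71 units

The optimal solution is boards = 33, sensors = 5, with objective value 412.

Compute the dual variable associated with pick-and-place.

1.5

At the optimum: test uses 114 of 138 (slack = 24); pick-and-place uses 109 of 109 (binding); packaging uses 71 of 71 (binding).
By complementary slackness, y = 0 for the non-binding constraint.
Dual feasibility on the basic columns requires 3·y_pick-and-place + 2·y_packaging = 11.5, 2·y_pick-and-place + 1·y_packaging = 6.5.
This yields shadow prices y_pick-and-place = 1.5, y_packaging = 3.5.
Shadow price of pick-and-place = 1.5.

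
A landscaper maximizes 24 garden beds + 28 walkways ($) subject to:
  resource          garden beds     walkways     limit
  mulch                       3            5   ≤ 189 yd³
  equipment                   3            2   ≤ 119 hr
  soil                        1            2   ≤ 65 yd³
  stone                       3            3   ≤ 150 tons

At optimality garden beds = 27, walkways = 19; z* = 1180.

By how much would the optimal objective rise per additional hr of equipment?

At the optimum: mulch uses 176 of 189 (slack = 13); equipment uses 119 of 119 (binding); soil uses 65 of 65 (binding); stone uses 138 of 150 (slack = 12).
Since mulch, stone are not tight, their duals are 0.
From A_Bᵀ y = c: 3·y_equipment + 1·y_soil = 24; 2·y_equipment + 2·y_soil = 28.
Solving: y_equipment = 5, y_soil = 9.
Shadow price of equipment = 5.

5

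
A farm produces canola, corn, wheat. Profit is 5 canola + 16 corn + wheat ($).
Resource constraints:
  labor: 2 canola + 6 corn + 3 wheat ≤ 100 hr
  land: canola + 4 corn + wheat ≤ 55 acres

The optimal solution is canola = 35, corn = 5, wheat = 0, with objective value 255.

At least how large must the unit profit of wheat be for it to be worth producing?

Check each constraint at x*: labor 100/100 (tight); land 55/55 (tight).
From A_Bᵀ y = c: 2·y_labor + 1·y_land = 5; 6·y_labor + 4·y_land = 16.
Solving: y_labor = 2, y_land = 1.
wheat enters the basis when its profit ≥ yᵀa₃ = 2·3 + 1·1 = 7.

7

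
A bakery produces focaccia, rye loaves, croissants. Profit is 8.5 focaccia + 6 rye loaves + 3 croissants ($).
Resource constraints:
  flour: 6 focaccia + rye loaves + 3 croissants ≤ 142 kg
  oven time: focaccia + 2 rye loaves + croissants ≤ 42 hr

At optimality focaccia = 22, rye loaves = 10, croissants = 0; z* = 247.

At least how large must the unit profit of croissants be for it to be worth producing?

5.5

Check each constraint at x*: flour 142/142 (tight); oven time 42/42 (tight).
Dual feasibility on the basic columns requires 6·y_flour + 1·y_oven time = 8.5, 1·y_flour + 2·y_oven time = 6.
Solving: y_flour = 1, y_oven time = 2.5.
croissants enters the basis when its profit ≥ yᵀa₃ = 1·3 + 2.5·1 = 5.5.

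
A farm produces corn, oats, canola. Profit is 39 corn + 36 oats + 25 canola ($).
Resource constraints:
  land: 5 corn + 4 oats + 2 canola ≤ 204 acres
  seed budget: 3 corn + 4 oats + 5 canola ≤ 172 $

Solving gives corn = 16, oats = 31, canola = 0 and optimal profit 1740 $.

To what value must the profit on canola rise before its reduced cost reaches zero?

At the optimum: land uses 204 of 204 (binding); seed budget uses 172 of 172 (binding).
The binding rows give the dual system: 5·y_land + 3·y_seed budget = 39 and 4·y_land + 4·y_seed budget = 36.
Solving: y_land = 6, y_seed budget = 3.
canola enters the basis when its profit ≥ yᵀa₃ = 6·2 + 3·5 = 27.

27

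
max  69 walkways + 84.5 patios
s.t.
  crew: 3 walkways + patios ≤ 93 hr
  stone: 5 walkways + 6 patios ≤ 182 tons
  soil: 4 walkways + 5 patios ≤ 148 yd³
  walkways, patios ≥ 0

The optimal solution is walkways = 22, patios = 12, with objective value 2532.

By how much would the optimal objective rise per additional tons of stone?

7

At the optimum: crew uses 78 of 93 (slack = 15); stone uses 182 of 182 (binding); soil uses 148 of 148 (binding).
By complementary slackness, y = 0 for the non-binding constraint.
From A_Bᵀ y = c: 5·y_stone + 4·y_soil = 69; 6·y_stone + 5·y_soil = 84.5.
→ y_stone = 7 and y_soil = 8.5.
Shadow price of stone = 7.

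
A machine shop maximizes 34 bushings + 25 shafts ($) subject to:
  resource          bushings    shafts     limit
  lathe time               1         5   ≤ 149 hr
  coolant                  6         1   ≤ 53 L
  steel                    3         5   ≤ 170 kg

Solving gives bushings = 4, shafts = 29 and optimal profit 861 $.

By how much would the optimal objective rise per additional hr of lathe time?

4

At the optimum: lathe time uses 149 of 149 (binding); coolant uses 53 of 53 (binding); steel uses 157 of 170 (slack = 13).
By complementary slackness, y = 0 for the non-binding constraint.
The binding rows give the dual system: 1·y_lathe time + 6·y_coolant = 34 and 5·y_lathe time + 1·y_coolant = 25.
Solving: y_lathe time = 4, y_coolant = 5.
Shadow price of lathe time = 4.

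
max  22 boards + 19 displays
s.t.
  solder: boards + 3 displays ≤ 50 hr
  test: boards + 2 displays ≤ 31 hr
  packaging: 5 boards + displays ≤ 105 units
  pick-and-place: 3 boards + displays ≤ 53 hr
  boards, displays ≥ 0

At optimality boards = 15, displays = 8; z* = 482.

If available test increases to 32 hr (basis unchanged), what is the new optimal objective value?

Binding: test and pick-and-place. Non-binding: solder (11 unused), packaging (22 unused).
By complementary slackness, y = 0 for the non-binding constraints.
Dual feasibility on the basic columns requires 1·y_test + 3·y_pick-and-place = 22, 2·y_test + 1·y_pick-and-place = 19.
This yields shadow prices y_test = 7, y_pick-and-place = 5.
Δz = y_test·Δb = 7 × (1) = 7, so new z* = 482 + 7 = 489.

489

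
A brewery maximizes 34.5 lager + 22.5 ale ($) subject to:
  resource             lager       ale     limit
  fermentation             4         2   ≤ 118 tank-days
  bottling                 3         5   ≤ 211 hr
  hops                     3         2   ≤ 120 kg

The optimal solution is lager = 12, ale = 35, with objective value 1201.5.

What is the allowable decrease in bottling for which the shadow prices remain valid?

122.5

Binding constraints: fermentation, bottling. The basis is B = [[4,2],[3,5]] with det 14.
Per unit decrease in bottling, x* moves by d = (0.1429, -0.2857).
The basis stays optimal until ale reaches 0; allowable decrease = 122.5 hr.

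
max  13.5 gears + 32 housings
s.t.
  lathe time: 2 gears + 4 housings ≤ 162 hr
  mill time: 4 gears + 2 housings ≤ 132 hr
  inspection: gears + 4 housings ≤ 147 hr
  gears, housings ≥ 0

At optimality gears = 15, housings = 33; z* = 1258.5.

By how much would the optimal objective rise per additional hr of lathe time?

At the optimum: lathe time uses 162 of 162 (binding); mill time uses 126 of 132 (slack = 6); inspection uses 147 of 147 (binding).
By complementary slackness, y = 0 for the non-binding constraint.
The binding rows give the dual system: 2·y_lathe time + 1·y_inspection = 13.5 and 4·y_lathe time + 4·y_inspection = 32.
This yields shadow prices y_lathe time = 5.5, y_inspection = 2.5.
Shadow price of lathe time = 5.5.

5.5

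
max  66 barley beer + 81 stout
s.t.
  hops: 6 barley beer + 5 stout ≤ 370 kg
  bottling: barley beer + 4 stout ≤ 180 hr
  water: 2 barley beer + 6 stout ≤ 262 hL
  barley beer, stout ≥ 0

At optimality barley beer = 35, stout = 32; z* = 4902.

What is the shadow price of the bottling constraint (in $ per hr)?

At the optimum: hops uses 370 of 370 (binding); bottling uses 163 of 180 (slack = 17); water uses 262 of 262 (binding).
Slack constraints have shadow price 0 (complementary slackness).
From A_Bᵀ y = c: 6·y_hops + 2·y_water = 66; 5·y_hops + 6·y_water = 81.
→ y_hops = 9 and y_water = 6.
Shadow price of bottling = 0.

0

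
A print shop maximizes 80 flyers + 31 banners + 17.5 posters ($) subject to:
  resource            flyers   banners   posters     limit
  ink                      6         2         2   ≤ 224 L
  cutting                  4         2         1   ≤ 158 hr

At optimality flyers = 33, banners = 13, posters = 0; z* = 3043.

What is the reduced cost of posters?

-7

Check each constraint at x*: ink 224/224 (tight); cutting 158/158 (tight).
Dual feasibility on the basic columns requires 6·y_ink + 4·y_cutting = 80, 2·y_ink + 2·y_cutting = 31.
→ y_ink = 9 and y_cutting = 6.5.
Reduced cost of posters: c₃ − yᵀa₃ = 17.5 − (9·2 + 6.5·1) = 17.5 − 24.5 = -7.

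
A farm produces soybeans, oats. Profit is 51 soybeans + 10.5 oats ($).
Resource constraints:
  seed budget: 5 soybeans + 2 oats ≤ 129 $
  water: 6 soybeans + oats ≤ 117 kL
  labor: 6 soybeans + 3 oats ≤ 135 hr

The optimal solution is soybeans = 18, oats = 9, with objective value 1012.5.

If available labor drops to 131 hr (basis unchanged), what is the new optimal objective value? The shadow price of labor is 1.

1008.5

Δb = -4, so new z* = 1012.5 + (1)·(-4) = 1012.5 − 4 = 1008.5.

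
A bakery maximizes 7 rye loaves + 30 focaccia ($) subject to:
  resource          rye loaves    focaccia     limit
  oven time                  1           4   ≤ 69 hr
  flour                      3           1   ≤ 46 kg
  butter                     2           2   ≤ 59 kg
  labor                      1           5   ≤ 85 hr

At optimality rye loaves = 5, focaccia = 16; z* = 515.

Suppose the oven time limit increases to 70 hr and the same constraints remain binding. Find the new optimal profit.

Binding: oven time and labor. Non-binding: flour (15 unused), butter (17 unused).
By complementary slackness, y = 0 for the non-binding constraints.
The binding rows give the dual system: 1·y_oven time + 1·y_labor = 7 and 4·y_oven time + 5·y_labor = 30.
→ y_oven time = 5 and y_labor = 2.
Δz = y_oven time·Δb = 5 × (1) = 5, so new z* = 515 + 5 = 520.

520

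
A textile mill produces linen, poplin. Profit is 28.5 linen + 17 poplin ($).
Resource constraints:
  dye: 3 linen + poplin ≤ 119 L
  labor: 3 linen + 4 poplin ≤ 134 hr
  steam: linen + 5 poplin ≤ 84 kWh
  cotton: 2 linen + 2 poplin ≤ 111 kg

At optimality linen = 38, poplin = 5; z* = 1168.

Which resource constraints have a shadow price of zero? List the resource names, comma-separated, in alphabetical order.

cotton, steam

dye: 119/119 (binding)
labor: 134/134 (binding)
steam: 63/84 (slack 21)
cotton: 86/111 (slack 25)
By complementary slackness, a constraint with positive slack has shadow price 0 → cotton, steam.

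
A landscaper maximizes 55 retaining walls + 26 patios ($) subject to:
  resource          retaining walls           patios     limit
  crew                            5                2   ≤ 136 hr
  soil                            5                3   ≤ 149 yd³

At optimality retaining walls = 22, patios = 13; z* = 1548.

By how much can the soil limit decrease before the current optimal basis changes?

13

Binding constraints: crew, soil. The basis is B = [[5,2],[5,3]] with det 5.
Per unit decrease in soil, x* moves by d = (0.4, -1).
The basis stays optimal until patios reaches 0; allowable decrease = 13 yd³.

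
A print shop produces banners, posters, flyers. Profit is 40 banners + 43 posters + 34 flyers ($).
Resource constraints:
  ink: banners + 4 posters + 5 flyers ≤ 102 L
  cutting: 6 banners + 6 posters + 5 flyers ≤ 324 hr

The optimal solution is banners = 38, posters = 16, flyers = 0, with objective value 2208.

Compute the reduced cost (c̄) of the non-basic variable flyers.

-3.5

Both ink and cutting are binding at x*.
Dual feasibility on the basic columns requires 1·y_ink + 6·y_cutting = 40, 4·y_ink + 6·y_cutting = 43.
Solving: y_ink = 1, y_cutting = 6.5.
Reduced cost of flyers: c₃ − yᵀa₃ = 34 − (1·5 + 6.5·5) = 34 − 37.5 = -3.5.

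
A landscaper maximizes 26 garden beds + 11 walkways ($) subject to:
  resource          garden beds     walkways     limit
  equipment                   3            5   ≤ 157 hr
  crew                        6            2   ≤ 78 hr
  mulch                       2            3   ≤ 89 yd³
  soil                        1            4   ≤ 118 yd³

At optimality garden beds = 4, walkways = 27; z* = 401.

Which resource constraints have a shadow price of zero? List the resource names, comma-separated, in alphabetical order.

equipment: 147/157 (slack 10)
crew: 78/78 (binding)
mulch: 89/89 (binding)
soil: 112/118 (slack 6)
By complementary slackness, a constraint with positive slack has shadow price 0 → equipment, soil.

equipment, soil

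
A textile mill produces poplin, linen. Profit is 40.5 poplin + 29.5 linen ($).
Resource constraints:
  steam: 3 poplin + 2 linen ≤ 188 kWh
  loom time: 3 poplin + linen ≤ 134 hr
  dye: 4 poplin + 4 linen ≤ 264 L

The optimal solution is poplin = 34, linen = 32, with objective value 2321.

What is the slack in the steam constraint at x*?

steam used = 3·34 + 2·32 = 166; slack = 188 − 166 = 22.

22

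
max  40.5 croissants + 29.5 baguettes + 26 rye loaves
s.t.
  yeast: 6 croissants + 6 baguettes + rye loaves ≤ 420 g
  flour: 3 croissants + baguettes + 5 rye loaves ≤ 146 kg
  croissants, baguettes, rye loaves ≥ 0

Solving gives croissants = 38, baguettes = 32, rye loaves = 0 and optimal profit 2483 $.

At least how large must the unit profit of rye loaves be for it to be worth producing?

Both yeast and flour are binding at x*.
The binding rows give the dual system: 6·y_yeast + 3·y_flour = 40.5 and 6·y_yeast + 1·y_flour = 29.5.
→ y_yeast = 4 and y_flour = 5.5.
rye loaves enters the basis when its profit ≥ yᵀa₃ = 4·1 + 5.5·5 = 31.5.

31.5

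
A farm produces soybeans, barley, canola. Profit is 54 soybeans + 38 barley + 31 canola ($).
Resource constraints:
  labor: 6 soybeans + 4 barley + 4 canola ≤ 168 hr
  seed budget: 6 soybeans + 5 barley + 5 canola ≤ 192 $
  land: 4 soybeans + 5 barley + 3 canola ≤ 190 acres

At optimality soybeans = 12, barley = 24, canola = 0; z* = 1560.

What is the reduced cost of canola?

Binding: labor and seed budget. Non-binding: land (22 unused).
By complementary slackness, y = 0 for the non-binding constraint.
The binding rows give the dual system: 6·y_labor + 6·y_seed budget = 54 and 4·y_labor + 5·y_seed budget = 38.
Solving: y_labor = 7, y_seed budget = 2.
Reduced cost of canola: c₃ − yᵀa₃ = 31 − (7·4 + 2·5) = 31 − 38 = -7.

-7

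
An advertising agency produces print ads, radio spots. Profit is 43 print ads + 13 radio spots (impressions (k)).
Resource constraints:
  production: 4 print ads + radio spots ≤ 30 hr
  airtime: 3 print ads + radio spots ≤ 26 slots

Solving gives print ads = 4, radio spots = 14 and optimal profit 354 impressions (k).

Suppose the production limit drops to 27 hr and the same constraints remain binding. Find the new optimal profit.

Check each constraint at x*: production 30/30 (tight); airtime 26/26 (tight).
The binding rows give the dual system: 4·y_production + 3·y_airtime = 43 and 1·y_production + 1·y_airtime = 13.
Solving: y_production = 4, y_airtime = 9.
Δz = y_production·Δb = 4 × (-3) = -12, so new z* = 354 − 12 = 342.

342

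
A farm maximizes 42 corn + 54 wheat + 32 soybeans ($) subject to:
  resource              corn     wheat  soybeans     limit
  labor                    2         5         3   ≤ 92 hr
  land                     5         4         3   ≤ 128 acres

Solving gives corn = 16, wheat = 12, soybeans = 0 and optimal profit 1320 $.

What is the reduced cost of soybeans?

At the optimum: labor uses 92 of 92 (binding); land uses 128 of 128 (binding).
The binding rows give the dual system: 2·y_labor + 5·y_land = 42 and 5·y_labor + 4·y_land = 54.
This yields shadow prices y_labor = 6, y_land = 6.
Reduced cost of soybeans: c₃ − yᵀa₃ = 32 − (6·3 + 6·3) = 32 − 36 = -4.

-4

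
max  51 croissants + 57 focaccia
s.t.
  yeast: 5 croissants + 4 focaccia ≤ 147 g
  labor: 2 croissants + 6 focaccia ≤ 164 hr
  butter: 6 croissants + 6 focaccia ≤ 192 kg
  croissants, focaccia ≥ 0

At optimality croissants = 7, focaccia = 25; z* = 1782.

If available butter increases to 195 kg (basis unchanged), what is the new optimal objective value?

1806

Check each constraint at x*: yeast 135/147 (slack 12); labor 164/164 (tight); butter 192/192 (tight).
Since yeast is not tight, its dual is 0.
The binding rows give the dual system: 2·y_labor + 6·y_butter = 51 and 6·y_labor + 6·y_butter = 57.
This yields shadow prices y_labor = 1.5, y_butter = 8.
Δz = y_butter·Δb = 8 × (3) = 24, so new z* = 1782 + 24 = 1806.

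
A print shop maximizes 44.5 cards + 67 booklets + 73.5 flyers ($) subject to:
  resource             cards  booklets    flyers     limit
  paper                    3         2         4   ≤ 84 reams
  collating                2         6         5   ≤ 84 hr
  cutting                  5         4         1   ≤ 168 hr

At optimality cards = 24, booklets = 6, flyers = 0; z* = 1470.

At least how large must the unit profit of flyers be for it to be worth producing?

78

At the optimum: paper uses 84 of 84 (binding); collating uses 84 of 84 (binding); cutting uses 144 of 168 (slack = 24).
Slack constraints have shadow price 0 (complementary slackness).
Dual feasibility on the basic columns requires 3·y_paper + 2·y_collating = 44.5, 2·y_paper + 6·y_collating = 67.
This yields shadow prices y_paper = 9.5, y_collating = 8.
flyers enters the basis when its profit ≥ yᵀa₃ = 9.5·4 + 8·5 = 78.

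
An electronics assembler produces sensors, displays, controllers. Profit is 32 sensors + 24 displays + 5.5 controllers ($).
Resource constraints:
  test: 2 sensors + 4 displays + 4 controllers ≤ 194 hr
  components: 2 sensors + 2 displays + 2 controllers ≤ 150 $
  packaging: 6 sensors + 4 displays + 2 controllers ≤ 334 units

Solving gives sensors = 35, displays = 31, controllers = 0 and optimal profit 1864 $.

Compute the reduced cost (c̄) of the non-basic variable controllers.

Check each constraint at x*: test 194/194 (tight); components 132/150 (slack 18); packaging 334/334 (tight).
By complementary slackness, y = 0 for the non-binding constraint.
Dual feasibility on the basic columns requires 2·y_test + 6·y_packaging = 32, 4·y_test + 4·y_packaging = 24.
This yields shadow prices y_test = 1, y_packaging = 5.
Reduced cost of controllers: c₃ − yᵀa₃ = 5.5 − (1·4 + 5·2) = 5.5 − 14 = -8.5.

-8.5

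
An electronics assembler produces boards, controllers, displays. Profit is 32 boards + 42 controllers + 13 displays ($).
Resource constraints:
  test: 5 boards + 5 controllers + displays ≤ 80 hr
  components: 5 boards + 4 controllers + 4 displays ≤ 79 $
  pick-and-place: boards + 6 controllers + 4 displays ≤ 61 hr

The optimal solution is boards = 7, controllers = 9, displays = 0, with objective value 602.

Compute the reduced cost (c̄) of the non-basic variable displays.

Binding: test and pick-and-place. Non-binding: components (8 unused).
Slack constraints have shadow price 0 (complementary slackness).
The binding rows give the dual system: 5·y_test + 1·y_pick-and-place = 32 and 5·y_test + 6·y_pick-and-place = 42.
→ y_test = 6 and y_pick-and-place = 2.
Reduced cost of displays: c₃ − yᵀa₃ = 13 − (6·1 + 2·4) = 13 − 14 = -1.

-1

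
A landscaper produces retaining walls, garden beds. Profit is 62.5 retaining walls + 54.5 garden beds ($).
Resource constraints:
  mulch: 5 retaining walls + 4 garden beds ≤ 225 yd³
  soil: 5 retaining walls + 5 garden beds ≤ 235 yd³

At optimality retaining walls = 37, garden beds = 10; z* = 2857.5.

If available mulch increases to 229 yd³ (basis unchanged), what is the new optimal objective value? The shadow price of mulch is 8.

2889.5

Δb = 4, so new z* = 2857.5 + (8)·(4) = 2857.5 + 32 = 2889.5.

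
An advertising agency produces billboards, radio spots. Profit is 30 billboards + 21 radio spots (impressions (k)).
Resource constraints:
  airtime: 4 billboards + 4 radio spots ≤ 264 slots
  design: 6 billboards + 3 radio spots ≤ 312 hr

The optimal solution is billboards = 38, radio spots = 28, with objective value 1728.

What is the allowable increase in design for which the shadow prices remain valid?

Binding constraints: airtime, design. The basis is B = [[4,4],[6,3]] with det -12.
Per unit increase in design, x* moves by d = (0.3333, -0.3333).
The basis stays optimal until radio spots reaches 0; allowable increase = 84 hr.

84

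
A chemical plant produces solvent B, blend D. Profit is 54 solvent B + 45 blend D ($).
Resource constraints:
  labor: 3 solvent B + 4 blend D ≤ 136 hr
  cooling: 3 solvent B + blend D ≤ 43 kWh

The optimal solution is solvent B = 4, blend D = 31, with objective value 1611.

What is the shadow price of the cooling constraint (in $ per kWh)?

9

Check each constraint at x*: labor 136/136 (tight); cooling 43/43 (tight).
The binding rows give the dual system: 3·y_labor + 3·y_cooling = 54 and 4·y_labor + 1·y_cooling = 45.
→ y_labor = 9 and y_cooling = 9.
Shadow price of cooling = 9.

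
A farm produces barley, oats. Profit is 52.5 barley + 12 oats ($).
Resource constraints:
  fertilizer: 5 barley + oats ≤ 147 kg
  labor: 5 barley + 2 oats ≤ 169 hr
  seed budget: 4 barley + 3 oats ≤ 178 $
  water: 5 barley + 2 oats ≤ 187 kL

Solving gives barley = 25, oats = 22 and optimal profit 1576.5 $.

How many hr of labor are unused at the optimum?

0

labor used = 5·25 + 2·22 = 169; slack = 169 − 169 = 0.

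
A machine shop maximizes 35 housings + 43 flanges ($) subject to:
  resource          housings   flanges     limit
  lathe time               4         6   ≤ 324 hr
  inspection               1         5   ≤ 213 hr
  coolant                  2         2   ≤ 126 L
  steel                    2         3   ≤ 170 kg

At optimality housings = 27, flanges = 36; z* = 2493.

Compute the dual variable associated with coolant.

Binding: lathe time and coolant. Non-binding: inspection (6 unused), steel (8 unused).
By complementary slackness, y = 0 for the non-binding constraints.
The binding rows give the dual system: 4·y_lathe time + 2·y_coolant = 35 and 6·y_lathe time + 2·y_coolant = 43.
Solving: y_lathe time = 4, y_coolant = 9.5.
Shadow price of coolant = 9.5.

9.5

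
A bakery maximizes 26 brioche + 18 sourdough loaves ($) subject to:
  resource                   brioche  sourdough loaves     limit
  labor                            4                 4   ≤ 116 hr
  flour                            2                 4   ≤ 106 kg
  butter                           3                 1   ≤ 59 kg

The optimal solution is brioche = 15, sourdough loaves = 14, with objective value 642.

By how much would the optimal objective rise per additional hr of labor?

3.5

Check each constraint at x*: labor 116/116 (tight); flour 86/106 (slack 20); butter 59/59 (tight).
By complementary slackness, y = 0 for the non-binding constraint.
Dual feasibility on the basic columns requires 4·y_labor + 3·y_butter = 26, 4·y_labor + 1·y_butter = 18.
→ y_labor = 3.5 and y_butter = 4.
Shadow price of labor = 3.5.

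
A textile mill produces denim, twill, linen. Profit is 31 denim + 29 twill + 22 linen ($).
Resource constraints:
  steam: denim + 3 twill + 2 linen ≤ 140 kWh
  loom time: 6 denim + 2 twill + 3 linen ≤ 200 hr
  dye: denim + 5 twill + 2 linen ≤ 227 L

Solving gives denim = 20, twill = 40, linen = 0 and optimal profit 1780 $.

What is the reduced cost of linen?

Check each constraint at x*: steam 140/140 (tight); loom time 200/200 (tight); dye 220/227 (slack 7).
Slack constraints have shadow price 0 (complementary slackness).
Dual feasibility on the basic columns requires 1·y_steam + 6·y_loom time = 31, 3·y_steam + 2·y_loom time = 29.
This yields shadow prices y_steam = 7, y_loom time = 4.
Reduced cost of linen: c₃ − yᵀa₃ = 22 − (7·2 + 4·3) = 22 − 26 = -4.

-4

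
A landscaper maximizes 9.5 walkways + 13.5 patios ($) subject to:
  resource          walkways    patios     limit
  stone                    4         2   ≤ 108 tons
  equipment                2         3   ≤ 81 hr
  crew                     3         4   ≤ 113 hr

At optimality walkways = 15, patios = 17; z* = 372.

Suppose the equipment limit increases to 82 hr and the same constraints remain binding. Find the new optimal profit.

Check each constraint at x*: stone 94/108 (slack 14); equipment 81/81 (tight); crew 113/113 (tight).
Slack constraints have shadow price 0 (complementary slackness).
Dual feasibility on the basic columns requires 2·y_equipment + 3·y_crew = 9.5, 3·y_equipment + 4·y_crew = 13.5.
This yields shadow prices y_equipment = 2.5, y_crew = 1.5.
Δz = y_equipment·Δb = 2.5 × (1) = 2.5, so new z* = 372 + 2.5 = 374.5.

374.5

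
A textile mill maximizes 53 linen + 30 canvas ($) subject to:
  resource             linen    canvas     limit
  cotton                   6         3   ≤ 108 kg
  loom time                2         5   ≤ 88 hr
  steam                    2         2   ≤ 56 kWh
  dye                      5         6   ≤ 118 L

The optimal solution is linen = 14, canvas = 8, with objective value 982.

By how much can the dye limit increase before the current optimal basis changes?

Binding constraints: cotton, dye. The basis is B = [[6,3],[5,6]] with det 21.
Per unit increase in dye, x* moves by d = (-0.1429, 0.2857).
The basis stays optimal until loom time becomes binding; allowable increase = 17.5 L.

17.5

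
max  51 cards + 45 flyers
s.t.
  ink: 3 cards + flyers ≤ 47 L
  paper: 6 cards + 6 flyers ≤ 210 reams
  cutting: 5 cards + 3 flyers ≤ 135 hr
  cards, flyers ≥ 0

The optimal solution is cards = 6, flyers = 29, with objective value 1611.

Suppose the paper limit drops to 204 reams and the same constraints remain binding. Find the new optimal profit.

Binding: ink and paper. Non-binding: cutting (18 unused).
Slack constraints have shadow price 0 (complementary slackness).
The binding rows give the dual system: 3·y_ink + 6·y_paper = 51 and 1·y_ink + 6·y_paper = 45.
Solving: y_ink = 3, y_paper = 7.
Δz = y_paper·Δb = 7 × (-6) = -42, so new z* = 1611 − 42 = 1569.

1569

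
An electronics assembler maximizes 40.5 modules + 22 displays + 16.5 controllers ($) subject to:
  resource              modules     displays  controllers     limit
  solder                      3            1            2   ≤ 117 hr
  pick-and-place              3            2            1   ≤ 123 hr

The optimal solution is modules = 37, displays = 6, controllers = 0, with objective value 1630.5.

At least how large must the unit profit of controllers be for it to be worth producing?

At the optimum: solder uses 117 of 117 (binding); pick-and-place uses 123 of 123 (binding).
Dual feasibility on the basic columns requires 3·y_solder + 3·y_pick-and-place = 40.5, 1·y_solder + 2·y_pick-and-place = 22.
Solving: y_solder = 5, y_pick-and-place = 8.5.
controllers enters the basis when its profit ≥ yᵀa₃ = 5·2 + 8.5·1 = 18.5.

18.5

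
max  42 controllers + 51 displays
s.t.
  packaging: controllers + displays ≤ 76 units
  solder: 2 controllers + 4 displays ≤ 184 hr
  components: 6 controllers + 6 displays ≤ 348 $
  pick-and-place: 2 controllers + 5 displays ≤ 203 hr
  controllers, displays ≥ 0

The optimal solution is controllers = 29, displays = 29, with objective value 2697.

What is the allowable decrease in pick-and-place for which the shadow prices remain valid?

Binding constraints: components, pick-and-place. The basis is B = [[6,6],[2,5]] with det 18.
Per unit decrease in pick-and-place, x* moves by d = (0.3333, -0.3333).
The basis stays optimal until displays reaches 0; allowable decrease = 87 hr.

87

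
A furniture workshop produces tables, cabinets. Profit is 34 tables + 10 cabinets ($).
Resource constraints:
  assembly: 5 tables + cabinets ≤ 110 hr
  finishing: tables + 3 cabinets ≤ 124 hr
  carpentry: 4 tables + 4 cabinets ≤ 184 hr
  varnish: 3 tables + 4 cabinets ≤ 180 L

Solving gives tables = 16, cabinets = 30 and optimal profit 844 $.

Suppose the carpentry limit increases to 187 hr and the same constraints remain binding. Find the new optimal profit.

Binding: assembly and carpentry. Non-binding: finishing (18 unused), varnish (12 unused).
Slack constraints have shadow price 0 (complementary slackness).
Dual feasibility on the basic columns requires 5·y_assembly + 4·y_carpentry = 34, 1·y_assembly + 4·y_carpentry = 10.
This yields shadow prices y_assembly = 6, y_carpentry = 1.
Δz = y_carpentry·Δb = 1 × (3) = 3, so new z* = 844 + 3 = 847.

847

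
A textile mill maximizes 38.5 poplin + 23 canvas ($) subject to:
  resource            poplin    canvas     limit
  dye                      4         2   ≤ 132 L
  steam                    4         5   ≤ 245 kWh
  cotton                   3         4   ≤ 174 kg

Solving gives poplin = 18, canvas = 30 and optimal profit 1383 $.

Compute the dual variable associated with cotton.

Binding: dye and cotton. Non-binding: steam (23 unused).
Since steam is not tight, its dual is 0.
The binding rows give the dual system: 4·y_dye + 3·y_cotton = 38.5 and 2·y_dye + 4·y_cotton = 23.
This yields shadow prices y_dye = 8.5, y_cotton = 1.5.
Shadow price of cotton = 1.5.

1.5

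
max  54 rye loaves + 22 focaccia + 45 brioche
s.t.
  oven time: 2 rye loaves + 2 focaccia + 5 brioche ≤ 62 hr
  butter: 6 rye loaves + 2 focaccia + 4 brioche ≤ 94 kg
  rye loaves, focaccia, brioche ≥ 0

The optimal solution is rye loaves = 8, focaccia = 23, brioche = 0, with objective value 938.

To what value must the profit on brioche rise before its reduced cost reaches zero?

At the optimum: oven time uses 62 of 62 (binding); butter uses 94 of 94 (binding).
From A_Bᵀ y = c: 2·y_oven time + 6·y_butter = 54; 2·y_oven time + 2·y_butter = 22.
Solving: y_oven time = 3, y_butter = 8.
brioche enters the basis when its profit ≥ yᵀa₃ = 3·5 + 8·4 = 47.

47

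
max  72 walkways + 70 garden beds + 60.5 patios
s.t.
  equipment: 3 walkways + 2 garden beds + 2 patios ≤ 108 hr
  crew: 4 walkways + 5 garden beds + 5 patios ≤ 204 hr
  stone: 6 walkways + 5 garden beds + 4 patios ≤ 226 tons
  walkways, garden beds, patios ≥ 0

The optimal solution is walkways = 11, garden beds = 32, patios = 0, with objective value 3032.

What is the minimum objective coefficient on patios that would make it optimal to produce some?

62

Check each constraint at x*: equipment 97/108 (slack 11); crew 204/204 (tight); stone 226/226 (tight).
Slack constraints have shadow price 0 (complementary slackness).
From A_Bᵀ y = c: 4·y_crew + 6·y_stone = 72; 5·y_crew + 5·y_stone = 70.
→ y_crew = 6 and y_stone = 8.
patios enters the basis when its profit ≥ yᵀa₃ = 6·5 + 8·4 = 62.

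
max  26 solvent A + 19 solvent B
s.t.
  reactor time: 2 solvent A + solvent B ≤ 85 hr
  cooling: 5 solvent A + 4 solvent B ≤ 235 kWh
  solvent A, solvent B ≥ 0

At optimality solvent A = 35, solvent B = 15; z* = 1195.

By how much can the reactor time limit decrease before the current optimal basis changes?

Binding constraints: reactor time, cooling. The basis is B = [[2,1],[5,4]] with det 3.
Per unit decrease in reactor time, x* moves by d = (-1.3333, 1.6667).
The basis stays optimal until solvent A reaches 0; allowable decrease = 26.25 hr.

26.25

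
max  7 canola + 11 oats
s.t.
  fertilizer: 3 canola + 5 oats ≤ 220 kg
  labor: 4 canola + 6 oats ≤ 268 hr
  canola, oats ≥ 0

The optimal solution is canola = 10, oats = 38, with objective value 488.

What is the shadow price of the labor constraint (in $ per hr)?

1

At the optimum: fertilizer uses 220 of 220 (binding); labor uses 268 of 268 (binding).
From A_Bᵀ y = c: 3·y_fertilizer + 4·y_labor = 7; 5·y_fertilizer + 6·y_labor = 11.
Solving: y_fertilizer = 1, y_labor = 1.
Shadow price of labor = 1.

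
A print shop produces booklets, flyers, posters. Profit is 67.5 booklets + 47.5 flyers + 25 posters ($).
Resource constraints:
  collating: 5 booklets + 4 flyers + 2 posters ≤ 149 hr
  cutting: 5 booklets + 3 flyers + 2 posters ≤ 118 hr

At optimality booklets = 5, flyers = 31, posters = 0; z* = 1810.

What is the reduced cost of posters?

-2

Both collating and cutting are binding at x*.
Dual feasibility on the basic columns requires 5·y_collating + 5·y_cutting = 67.5, 4·y_collating + 3·y_cutting = 47.5.
Solving: y_collating = 7, y_cutting = 6.5.
Reduced cost of posters: c₃ − yᵀa₃ = 25 − (7·2 + 6.5·2) = 25 − 27 = -2.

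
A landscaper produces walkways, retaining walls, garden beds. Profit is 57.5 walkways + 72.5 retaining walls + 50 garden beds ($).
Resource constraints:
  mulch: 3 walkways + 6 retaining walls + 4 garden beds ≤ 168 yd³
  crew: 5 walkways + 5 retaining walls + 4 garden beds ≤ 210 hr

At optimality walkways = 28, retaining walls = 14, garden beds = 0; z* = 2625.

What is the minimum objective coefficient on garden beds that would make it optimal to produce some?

At the optimum: mulch uses 168 of 168 (binding); crew uses 210 of 210 (binding).
The binding rows give the dual system: 3·y_mulch + 5·y_crew = 57.5 and 6·y_mulch + 5·y_crew = 72.5.
Solving: y_mulch = 5, y_crew = 8.5.
garden beds enters the basis when its profit ≥ yᵀa₃ = 5·4 + 8.5·4 = 54.

54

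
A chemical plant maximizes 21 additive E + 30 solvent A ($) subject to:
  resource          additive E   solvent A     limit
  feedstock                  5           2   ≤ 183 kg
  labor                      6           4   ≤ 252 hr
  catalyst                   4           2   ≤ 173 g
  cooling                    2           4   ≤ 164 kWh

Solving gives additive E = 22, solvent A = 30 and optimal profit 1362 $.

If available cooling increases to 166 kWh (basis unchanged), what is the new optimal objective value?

Check each constraint at x*: feedstock 170/183 (slack 13); labor 252/252 (tight); catalyst 148/173 (slack 25); cooling 164/164 (tight).
By complementary slackness, y = 0 for the non-binding constraints.
The binding rows give the dual system: 6·y_labor + 2·y_cooling = 21 and 4·y_labor + 4·y_cooling = 30.
→ y_labor = 1.5 and y_cooling = 6.
Δz = y_cooling·Δb = 6 × (2) = 12, so new z* = 1362 + 12 = 1374.

1374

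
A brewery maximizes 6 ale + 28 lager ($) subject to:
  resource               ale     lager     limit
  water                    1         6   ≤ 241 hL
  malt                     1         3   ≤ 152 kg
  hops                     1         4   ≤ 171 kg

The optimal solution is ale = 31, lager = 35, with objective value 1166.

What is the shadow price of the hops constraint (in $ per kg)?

4

Binding: water and hops. Non-binding: malt (16 unused).
By complementary slackness, y = 0 for the non-binding constraint.
Dual feasibility on the basic columns requires 1·y_water + 1·y_hops = 6, 6·y_water + 4·y_hops = 28.
→ y_water = 2 and y_hops = 4.
Shadow price of hops = 4.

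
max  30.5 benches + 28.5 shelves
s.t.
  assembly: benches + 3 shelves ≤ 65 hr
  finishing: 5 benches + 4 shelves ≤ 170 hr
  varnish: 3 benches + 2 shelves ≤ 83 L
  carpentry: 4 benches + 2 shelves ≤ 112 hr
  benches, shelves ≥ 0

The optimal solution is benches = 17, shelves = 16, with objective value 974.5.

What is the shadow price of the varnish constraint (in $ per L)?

At the optimum: assembly uses 65 of 65 (binding); finishing uses 149 of 170 (slack = 21); varnish uses 83 of 83 (binding); carpentry uses 100 of 112 (slack = 12).
Slack constraints have shadow price 0 (complementary slackness).
The binding rows give the dual system: 1·y_assembly + 3·y_varnish = 30.5 and 3·y_assembly + 2·y_varnish = 28.5.
This yields shadow prices y_assembly = 3.5, y_varnish = 9.
Shadow price of varnish = 9.

9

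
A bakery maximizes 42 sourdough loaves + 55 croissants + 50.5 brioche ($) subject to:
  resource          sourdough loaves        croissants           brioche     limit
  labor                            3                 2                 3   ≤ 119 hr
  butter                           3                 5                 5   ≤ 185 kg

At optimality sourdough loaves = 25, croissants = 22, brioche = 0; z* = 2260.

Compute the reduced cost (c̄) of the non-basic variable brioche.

Both labor and butter are binding at x*.
Dual feasibility on the basic columns requires 3·y_labor + 3·y_butter = 42, 2·y_labor + 5·y_butter = 55.
This yields shadow prices y_labor = 5, y_butter = 9.
Reduced cost of brioche: c₃ − yᵀa₃ = 50.5 − (5·3 + 9·5) = 50.5 − 60 = -9.5.

-9.5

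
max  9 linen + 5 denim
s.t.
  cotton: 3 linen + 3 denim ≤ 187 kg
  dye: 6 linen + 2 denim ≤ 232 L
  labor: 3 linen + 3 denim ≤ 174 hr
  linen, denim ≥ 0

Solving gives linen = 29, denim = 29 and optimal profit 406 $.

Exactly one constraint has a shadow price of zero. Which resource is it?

cotton

cotton: 174/187 (slack 13)
dye: 232/232 (binding)
labor: 174/174 (binding)
By complementary slackness, a constraint with positive slack has shadow price 0 → cotton.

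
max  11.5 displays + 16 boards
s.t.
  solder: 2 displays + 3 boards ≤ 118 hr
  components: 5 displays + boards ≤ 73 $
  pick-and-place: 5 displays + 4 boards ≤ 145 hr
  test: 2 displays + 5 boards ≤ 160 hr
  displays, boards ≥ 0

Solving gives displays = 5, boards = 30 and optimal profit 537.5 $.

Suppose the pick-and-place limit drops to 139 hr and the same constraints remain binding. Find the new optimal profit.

528.5

Check each constraint at x*: solder 100/118 (slack 18); components 55/73 (slack 18); pick-and-place 145/145 (tight); test 160/160 (tight).
Slack constraints have shadow price 0 (complementary slackness).
Dual feasibility on the basic columns requires 5·y_pick-and-place + 2·y_test = 11.5, 4·y_pick-and-place + 5·y_test = 16.
This yields shadow prices y_pick-and-place = 1.5, y_test = 2.
Δz = y_pick-and-place·Δb = 1.5 × (-6) = -9, so new z* = 537.5 − 9 = 528.5.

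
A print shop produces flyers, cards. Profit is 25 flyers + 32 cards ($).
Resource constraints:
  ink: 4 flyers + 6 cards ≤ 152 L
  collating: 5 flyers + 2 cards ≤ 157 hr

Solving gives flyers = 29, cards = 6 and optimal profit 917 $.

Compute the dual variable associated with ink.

5

Check each constraint at x*: ink 152/152 (tight); collating 157/157 (tight).
The binding rows give the dual system: 4·y_ink + 5·y_collating = 25 and 6·y_ink + 2·y_collating = 32.
This yields shadow prices y_ink = 5, y_collating = 1.
Shadow price of ink = 5.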